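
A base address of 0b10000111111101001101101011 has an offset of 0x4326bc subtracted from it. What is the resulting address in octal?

0b10000111111101001101101011 = 0o207751553 in octal.
0x4326bc = 0o20623274 in octal.
Subtract column by column in base 8:
  3-4 → 7 (borrow)
  5-7-1 → 5 (borrow)
  5-2-1 → 2
  1-3 → 6 (borrow)
  5-2-1 → 2
  7-6 → 1
  7-0 → 7
  0-2 → 6 (borrow)
  2-0-1 → 1

0o167126257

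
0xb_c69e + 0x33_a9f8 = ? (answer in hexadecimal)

0x3f7096

Add column by column in base 16, right to left:
  e+8 = 6 carry 1
  9+f+1 = 9 carry 1
  6+9+1 = 0 carry 1
  c+a+1 = 7 carry 1
  b+3+1 = f
  0+3 = 3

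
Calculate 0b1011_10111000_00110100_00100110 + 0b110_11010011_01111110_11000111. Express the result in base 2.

Add column by column in base 2, right to left:
  0+1 = 1
  1+1 = 0 carry 1
  1+1+1 = 1 carry 1
  0+0+1 = 1
  0+0 = 0
  1+0 = 1
  0+1 = 1
  0+1 = 1
  0+0 = 0
  0+1 = 1
  1+1 = 0 carry 1
  0+1+1 = 0 carry 1
  1+1+1 = 1 carry 1
  1+1+1 = 1 carry 1
  0+1+1 = 0 carry 1
  0+0+1 = 1
  0+1 = 1
  0+1 = 1
  0+0 = 0
  1+0 = 1
  1+1 = 0 carry 1
  1+0+1 = 0 carry 1
  0+1+1 = 0 carry 1
  1+1+1 = 1 carry 1
  1+0+1 = 0 carry 1
  1+1+1 = 1 carry 1
  0+1+1 = 0 carry 1
  1+0+1 = 0 carry 1
  final carry 1

0b10010100010111011001011101101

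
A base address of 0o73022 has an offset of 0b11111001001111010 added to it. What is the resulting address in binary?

0b100110100010001100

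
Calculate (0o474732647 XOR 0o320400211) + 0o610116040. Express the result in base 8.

First 0o474732647 XOR 0o320400211 = 0o754332456.
Add column by column in base 8, right to left:
  6+0 = 6
  5+4 = 1 carry 1
  4+0+1 = 5
  2+6 = 0 carry 1
  3+1+1 = 5
  3+1 = 4
  4+0 = 4
  5+1 = 6
  7+6 = 5 carry 1
  final carry 1

0o1564450516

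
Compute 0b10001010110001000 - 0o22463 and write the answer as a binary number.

0b1111000001010101

0o22463 = 0b10010100110011 in binary.
Subtract column by column in base 2:
  0-1 → 1 (borrow)
  0-1-1 → 0 (borrow)
  0-0-1 → 1 (borrow)
  1-0-1 → 0
  0-1 → 1 (borrow)
  0-1-1 → 0 (borrow)
  0-0-1 → 1 (borrow)
  1-0-1 → 0
  1-1 → 0
  0-0 → 0
  1-1 → 0
  0-0 → 0
  1-0 → 1
  0-1 → 1 (borrow)
  0-0-1 → 1 (borrow)
  0-0-1 → 1 (borrow)
  1-0-1 → 0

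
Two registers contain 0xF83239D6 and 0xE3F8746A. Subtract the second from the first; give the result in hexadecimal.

Subtract column by column in base 16:
  6-A → C (borrow)
  D-6-1 → 6
  9-4 → 5
  3-7 → C (borrow)
  2-8-1 → 9 (borrow)
  3-F-1 → 3 (borrow)
  8-3-1 → 4
  F-E → 1

0x1439C56C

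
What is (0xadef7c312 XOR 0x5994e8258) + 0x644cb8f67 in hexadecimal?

First 0xadef7c312 XOR 0x5994e8258 = 0xf47b9414a.
Add column by column in base 16, right to left:
  a+7 = 1 carry 1
  4+6+1 = b
  1+f = 0 carry 1
  4+8+1 = d
  9+b = 4 carry 1
  b+c+1 = 8 carry 1
  7+4+1 = c
  4+4 = 8
  f+6 = 5 carry 1
  final carry 1

0x158c84d0b1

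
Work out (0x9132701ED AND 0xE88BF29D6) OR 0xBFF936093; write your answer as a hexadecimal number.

0x9132701ED AND 0xE88BF29D6 = 0x8002701C4.
Then OR with 0xBFF936093.

0xBFFB761D7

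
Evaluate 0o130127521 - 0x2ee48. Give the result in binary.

0b1010111011100000100001001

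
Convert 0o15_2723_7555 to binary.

0b1101010111010011111101101101

Each octal digit is 3 bits: 1=001 5=101 2=010 7=111 2=010 3=011 7=111 5=101 5=101 5=101.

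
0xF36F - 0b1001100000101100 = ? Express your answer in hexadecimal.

0b1001100000101100 = 0x982C in hexadecimal.
Subtract column by column in base 16:
  F-C → 3
  6-2 → 4
  3-8 → B (borrow)
  F-9-1 → 5

0x5B43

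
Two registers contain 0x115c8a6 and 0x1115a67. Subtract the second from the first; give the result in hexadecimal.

0x46e3f

Subtract column by column in base 16:
  6-7 → f (borrow)
  a-6-1 → 3
  8-a → e (borrow)
  c-5-1 → 6
  5-1 → 4
  1-1 → 0
  1-1 → 0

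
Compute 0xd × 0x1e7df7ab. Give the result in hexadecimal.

Multiply each base-16 digit by 13, carrying:
  b×13 = 143 → write f carry 8
  a×13+8 = 138 → write a carry 8
  7×13+8 = 99 → write 3 carry 6
  f×13+6 = 201 → write 9 carry 12
  d×13+12 = 181 → write 5 carry 11
  7×13+11 = 102 → write 6 carry 6
  e×13+6 = 188 → write c carry 11
  1×13+11 = 24 → write 8 carry 1
  remaining carry: 1

0x18c6593af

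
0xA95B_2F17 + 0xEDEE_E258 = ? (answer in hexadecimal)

0x1974A116F

Add column by column in base 16, right to left:
  7+8 = F
  1+5 = 6
  F+2 = 1 carry 1
  2+E+1 = 1 carry 1
  B+E+1 = A carry 1
  5+E+1 = 4 carry 1
  9+D+1 = 7 carry 1
  A+E+1 = 9 carry 1
  final carry 1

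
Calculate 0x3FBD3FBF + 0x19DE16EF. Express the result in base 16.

0x599B56AE

Add column by column in base 16, right to left:
  F+F = E carry 1
  B+E+1 = A carry 1
  F+6+1 = 6 carry 1
  3+1+1 = 5
  D+E = B carry 1
  B+D+1 = 9 carry 1
  F+9+1 = 9 carry 1
  3+1+1 = 5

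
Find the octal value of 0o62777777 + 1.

0o63000000

The trailing 6 digits are 7 (max in base 8), so adding 1 cascades: they roll to 0 and the next digit up increments.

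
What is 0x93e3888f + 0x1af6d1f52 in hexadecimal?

0x24350a7e1

Add column by column in base 16, right to left:
  f+2 = 1 carry 1
  8+5+1 = e
  8+f = 7 carry 1
  8+1+1 = a
  3+d = 0 carry 1
  e+6+1 = 5 carry 1
  3+f+1 = 3 carry 1
  9+a+1 = 4 carry 1
  0+1+1 = 2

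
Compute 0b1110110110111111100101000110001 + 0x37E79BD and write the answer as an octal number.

0b1110110110111111100101000110001 = 0o16667745061 in octal.
0x37E79BD = 0o337474675 in octal.
Add column by column in base 8, right to left:
  1+5 = 6
  6+7 = 5 carry 1
  0+6+1 = 7
  5+4 = 1 carry 1
  4+7+1 = 4 carry 1
  7+4+1 = 4 carry 1
  7+7+1 = 7 carry 1
  6+3+1 = 2 carry 1
  6+3+1 = 2 carry 1
  6+0+1 = 7
  1+0 = 1

0o17227441756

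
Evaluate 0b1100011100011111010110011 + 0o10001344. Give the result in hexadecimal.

0x1ae4197

0b1100011100011111010110011 = 0x18e3eb3 in hexadecimal.
0o10001344 = 0x2002e4 in hexadecimal.
Add column by column in base 16, right to left:
  3+4 = 7
  b+e = 9 carry 1
  e+2+1 = 1 carry 1
  3+0+1 = 4
  e+0 = e
  8+2 = a
  1+0 = 1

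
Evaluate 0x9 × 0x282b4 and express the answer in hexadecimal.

0x169854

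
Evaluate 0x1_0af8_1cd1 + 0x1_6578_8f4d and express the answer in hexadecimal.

Add column by column in base 16, right to left:
  1+d = e
  d+4 = 1 carry 1
  c+f+1 = c carry 1
  1+8+1 = a
  8+8 = 0 carry 1
  f+7+1 = 7 carry 1
  a+5+1 = 0 carry 1
  0+6+1 = 7
  1+1 = 2

0x27070ac1e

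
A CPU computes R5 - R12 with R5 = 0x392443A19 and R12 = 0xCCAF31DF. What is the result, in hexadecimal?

Subtract column by column in base 16:
  9-F → A (borrow)
  1-D-1 → 3 (borrow)
  A-1-1 → 8
  3-3 → 0
  4-F → 5 (borrow)
  4-A-1 → 9 (borrow)
  2-C-1 → 5 (borrow)
  9-C-1 → C (borrow)
  3-0-1 → 2

0x2C595083A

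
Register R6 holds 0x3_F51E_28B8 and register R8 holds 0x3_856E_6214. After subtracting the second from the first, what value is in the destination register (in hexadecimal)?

0x6FAFC6A4

Subtract column by column in base 16:
  8-4 → 4
  B-1 → A
  8-2 → 6
  2-6 → C (borrow)
  E-E-1 → F (borrow)
  1-6-1 → A (borrow)
  5-5-1 → F (borrow)
  F-8-1 → 6
  3-3 → 0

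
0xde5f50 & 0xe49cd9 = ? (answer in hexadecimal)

0xc41c50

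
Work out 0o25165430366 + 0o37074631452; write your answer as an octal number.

0o64262262040

Add column by column in base 8, right to left:
  6+2 = 0 carry 1
  6+5+1 = 4 carry 1
  3+4+1 = 0 carry 1
  0+1+1 = 2
  3+3 = 6
  4+6 = 2 carry 1
  5+4+1 = 2 carry 1
  6+7+1 = 6 carry 1
  1+0+1 = 2
  5+7 = 4 carry 1
  2+3+1 = 6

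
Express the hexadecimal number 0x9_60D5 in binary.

0b10010110000011010101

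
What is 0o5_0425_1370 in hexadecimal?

0x51152F8

Each octal digit is 3 bits: 5=101 0=000 4=100 2=010 5=101 1=001 3=011 7=111 0=000.
Group the bits into nibbles: 0101 0001 0001 0101 0010 1111 1000 → 51152F8.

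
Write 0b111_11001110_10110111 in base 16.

0x7CEB7

Group the bits into nibbles: 0111 1100 1110 1011 0111 → 7CEB7.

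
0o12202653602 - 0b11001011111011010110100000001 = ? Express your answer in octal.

0o7043325201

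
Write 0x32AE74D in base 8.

0o312563515

Expand each hex digit to 4 bits: 3=0011 2=0010 A=1010 E=1110 7=0111 4=0100 D=1101.
Group the bits in threes: 011 001 010 101 110 011 101 001 101 → 312563515.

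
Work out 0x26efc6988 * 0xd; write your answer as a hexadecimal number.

0x1fa2d15be8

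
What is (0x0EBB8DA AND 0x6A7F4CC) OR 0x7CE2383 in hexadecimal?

0x7EFB3CB

0x0EBB8DA AND 0x6A7F4CC = 0x0A3B0C8.
Then OR with 0x7CE2383.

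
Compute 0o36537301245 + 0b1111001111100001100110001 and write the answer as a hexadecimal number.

0o36537301245 = 0xF57D82A5 in hexadecimal.
0b1111001111100001100110001 = 0x1E7C331 in hexadecimal.
Add column by column in base 16, right to left:
  5+1 = 6
  A+3 = D
  2+3 = 5
  8+C = 4 carry 1
  D+7+1 = 5 carry 1
  7+E+1 = 6 carry 1
  5+1+1 = 7
  F+0 = F

0xF76545D6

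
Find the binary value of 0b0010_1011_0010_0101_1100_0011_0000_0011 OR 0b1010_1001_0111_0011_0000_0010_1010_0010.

0b10101011011101111100001110100011

OR bit by bit (1 where either bit is 1):
  00101011001001011100001100000011
| 10101001011100110000001010100010
= 10101011011101111100001110100011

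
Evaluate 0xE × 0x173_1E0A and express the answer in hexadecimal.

Multiply each base-16 digit by 14, carrying:
  A×14 = 140 → write C carry 8
  0×14+8 = 8 → write 8
  E×14 = 196 → write 4 carry 12
  1×14+12 = 26 → write A carry 1
  3×14+1 = 43 → write B carry 2
  7×14+2 = 100 → write 4 carry 6
  1×14+6 = 20 → write 4 carry 1
  remaining carry: 1

0x144BA48C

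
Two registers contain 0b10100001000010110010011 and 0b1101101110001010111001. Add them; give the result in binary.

0b100001110110100001001100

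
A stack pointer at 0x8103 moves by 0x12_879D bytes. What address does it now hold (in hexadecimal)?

0x1308A0

Add column by column in base 16, right to left:
  3+D = 0 carry 1
  0+9+1 = A
  1+7 = 8
  8+8 = 0 carry 1
  0+2+1 = 3
  0+1 = 1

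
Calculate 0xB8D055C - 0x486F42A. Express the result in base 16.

0x7061132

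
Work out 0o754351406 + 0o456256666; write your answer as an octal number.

Add column by column in base 8, right to left:
  6+6 = 4 carry 1
  0+6+1 = 7
  4+6 = 2 carry 1
  1+6+1 = 0 carry 1
  5+5+1 = 3 carry 1
  3+2+1 = 6
  4+6 = 2 carry 1
  5+5+1 = 3 carry 1
  7+4+1 = 4 carry 1
  final carry 1

0o1432630274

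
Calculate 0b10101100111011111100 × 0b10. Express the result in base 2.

0b101011001110111111000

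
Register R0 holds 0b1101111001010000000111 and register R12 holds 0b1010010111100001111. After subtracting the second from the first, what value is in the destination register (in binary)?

Subtract column by column in base 2:
  1-1 → 0
  1-1 → 0
  1-1 → 0
  0-1 → 1 (borrow)
  0-0-1 → 1 (borrow)
  0-0-1 → 1 (borrow)
  0-0-1 → 1 (borrow)
  0-0-1 → 1 (borrow)
  0-1-1 → 0 (borrow)
  0-1-1 → 0 (borrow)
  1-1-1 → 1 (borrow)
  0-1-1 → 0 (borrow)
  1-0-1 → 0
  0-1 → 1 (borrow)
  0-0-1 → 1 (borrow)
  1-0-1 → 0
  1-1 → 0
  1-0 → 1
  1-1 → 0
  0-0 → 0
  1-0 → 1
  1-0 → 1

0b1100100110010011111000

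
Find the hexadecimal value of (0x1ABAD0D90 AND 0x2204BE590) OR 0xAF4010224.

0xAF40907B4

0x1ABAD0D90 AND 0x2204BE590 = 0x020090590.
Then OR with 0xAF4010224.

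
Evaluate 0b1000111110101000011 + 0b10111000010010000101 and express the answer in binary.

0b100000000000111001000

Add column by column in base 2, right to left:
  1+1 = 0 carry 1
  1+0+1 = 0 carry 1
  0+1+1 = 0 carry 1
  0+0+1 = 1
  0+0 = 0
  0+0 = 0
  1+0 = 1
  0+1 = 1
  1+0 = 1
  0+0 = 0
  1+1 = 0 carry 1
  1+0+1 = 0 carry 1
  1+0+1 = 0 carry 1
  1+0+1 = 0 carry 1
  1+0+1 = 0 carry 1
  0+1+1 = 0 carry 1
  0+1+1 = 0 carry 1
  0+1+1 = 0 carry 1
  1+0+1 = 0 carry 1
  0+1+1 = 0 carry 1
  final carry 1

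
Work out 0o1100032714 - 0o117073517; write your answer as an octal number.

Subtract column by column in base 8:
  4-7 → 5 (borrow)
  1-1-1 → 7 (borrow)
  7-5-1 → 1
  2-3 → 7 (borrow)
  3-7-1 → 3 (borrow)
  0-0-1 → 7 (borrow)
  0-7-1 → 0 (borrow)
  0-1-1 → 6 (borrow)
  1-1-1 → 7 (borrow)
  1-0-1 → 0

0o760737175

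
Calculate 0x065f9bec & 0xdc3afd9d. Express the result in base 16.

AND each hex digit independently (no carries):
  0&d=0, 6&c=4, 5&3=1, f&a=a, 9&f=9, b&d=9, e&9=8, c&d=c

0x041a998c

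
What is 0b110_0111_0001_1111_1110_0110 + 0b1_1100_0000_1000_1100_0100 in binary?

0b100000110010100010101010

Add column by column in base 2, right to left:
  0+0 = 0
  1+0 = 1
  1+1 = 0 carry 1
  0+0+1 = 1
  0+0 = 0
  1+0 = 1
  1+1 = 0 carry 1
  1+1+1 = 1 carry 1
  1+0+1 = 0 carry 1
  1+0+1 = 0 carry 1
  1+0+1 = 0 carry 1
  1+1+1 = 1 carry 1
  1+0+1 = 0 carry 1
  0+0+1 = 1
  0+0 = 0
  0+0 = 0
  1+0 = 1
  1+0 = 1
  1+1 = 0 carry 1
  0+1+1 = 0 carry 1
  0+1+1 = 0 carry 1
  1+0+1 = 0 carry 1
  1+0+1 = 0 carry 1
  final carry 1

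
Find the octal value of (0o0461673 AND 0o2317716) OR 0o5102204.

0o5103616

0o0461673 AND 0o2317716 = 0o0001612.
Then OR with 0o5102204.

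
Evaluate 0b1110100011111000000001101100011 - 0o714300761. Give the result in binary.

0b1101101010010101000000101110010

0o714300761 = 0b111001100011000000111110001 in binary.
Subtract column by column in base 2:
  1-1 → 0
  1-0 → 1
  0-0 → 0
  0-0 → 0
  0-1 → 1 (borrow)
  1-1-1 → 1 (borrow)
  1-1-1 → 1 (borrow)
  0-1-1 → 0 (borrow)
  1-1-1 → 1 (borrow)
  1-0-1 → 0
  0-0 → 0
  0-0 → 0
  0-0 → 0
  0-0 → 0
  0-0 → 0
  0-1 → 1 (borrow)
  0-1-1 → 0 (borrow)
  0-0-1 → 1 (borrow)
  1-0-1 → 0
  1-0 → 1
  1-1 → 0
  1-1 → 0
  1-0 → 1
  0-0 → 0
  0-1 → 1 (borrow)
  0-1-1 → 0 (borrow)
  1-1-1 → 1 (borrow)
  0-0-1 → 1 (borrow)
  1-0-1 → 0
  1-0 → 1
  1-0 → 1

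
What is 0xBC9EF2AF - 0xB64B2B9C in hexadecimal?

0x653C713

Subtract column by column in base 16:
  F-C → 3
  A-9 → 1
  2-B → 7 (borrow)
  F-2-1 → C
  E-B → 3
  9-4 → 5
  C-6 → 6
  B-B → 0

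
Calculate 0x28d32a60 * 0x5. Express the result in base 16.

0xcc1fd3e0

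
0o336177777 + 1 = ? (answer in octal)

0o336200000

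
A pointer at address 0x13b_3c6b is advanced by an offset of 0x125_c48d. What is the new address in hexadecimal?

0x26100f8

Add column by column in base 16, right to left:
  b+d = 8 carry 1
  6+8+1 = f
  c+4 = 0 carry 1
  3+c+1 = 0 carry 1
  b+5+1 = 1 carry 1
  3+2+1 = 6
  1+1 = 2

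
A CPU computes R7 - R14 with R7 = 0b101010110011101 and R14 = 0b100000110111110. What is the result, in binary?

0b1001111011111

Subtract column by column in base 2:
  1-0 → 1
  0-1 → 1 (borrow)
  1-1-1 → 1 (borrow)
  1-1-1 → 1 (borrow)
  1-1-1 → 1 (borrow)
  0-1-1 → 0 (borrow)
  0-0-1 → 1 (borrow)
  1-1-1 → 1 (borrow)
  1-1-1 → 1 (borrow)
  0-0-1 → 1 (borrow)
  1-0-1 → 0
  0-0 → 0
  1-0 → 1
  0-0 → 0
  1-1 → 0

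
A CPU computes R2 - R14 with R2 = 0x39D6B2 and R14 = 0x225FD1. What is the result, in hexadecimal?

Subtract column by column in base 16:
  2-1 → 1
  B-D → E (borrow)
  6-F-1 → 6 (borrow)
  D-5-1 → 7
  9-2 → 7
  3-2 → 1

0x1776E1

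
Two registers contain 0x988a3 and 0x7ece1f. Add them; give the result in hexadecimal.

0x8856c2

Add column by column in base 16, right to left:
  3+f = 2 carry 1
  a+1+1 = c
  8+e = 6 carry 1
  8+c+1 = 5 carry 1
  9+e+1 = 8 carry 1
  0+7+1 = 8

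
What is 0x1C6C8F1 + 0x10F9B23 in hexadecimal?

0x2D66414

Add column by column in base 16, right to left:
  1+3 = 4
  F+2 = 1 carry 1
  8+B+1 = 4 carry 1
  C+9+1 = 6 carry 1
  6+F+1 = 6 carry 1
  C+0+1 = D
  1+1 = 2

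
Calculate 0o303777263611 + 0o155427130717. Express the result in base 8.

0o461426414530

Add column by column in base 8, right to left:
  1+7 = 0 carry 1
  1+1+1 = 3
  6+7 = 5 carry 1
  3+0+1 = 4
  6+3 = 1 carry 1
  2+1+1 = 4
  7+7 = 6 carry 1
  7+2+1 = 2 carry 1
  7+4+1 = 4 carry 1
  3+5+1 = 1 carry 1
  0+5+1 = 6
  3+1 = 4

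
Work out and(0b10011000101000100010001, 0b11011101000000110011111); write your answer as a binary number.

0b10011000000000100010001

AND bit by bit (1 only where both bits are 1):
  10011000101000100010001
& 11011101000000110011111
= 10011000000000100010001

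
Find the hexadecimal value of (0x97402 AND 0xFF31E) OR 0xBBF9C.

0xBFF9E

0x97402 AND 0xFF31E = 0x97002.
Then OR with 0xBBF9C.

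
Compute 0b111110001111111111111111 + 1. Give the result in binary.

0b111110010000000000000000

The trailing 16 digits are 1 (max in base 2), so adding 1 cascades: they roll to 0 and the next digit up increments.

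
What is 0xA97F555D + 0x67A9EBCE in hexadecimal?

0x11129412B

Add column by column in base 16, right to left:
  D+E = B carry 1
  5+C+1 = 2 carry 1
  5+B+1 = 1 carry 1
  5+E+1 = 4 carry 1
  F+9+1 = 9 carry 1
  7+A+1 = 2 carry 1
  9+7+1 = 1 carry 1
  A+6+1 = 1 carry 1
  final carry 1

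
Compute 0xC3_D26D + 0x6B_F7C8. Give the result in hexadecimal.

Add column by column in base 16, right to left:
  D+8 = 5 carry 1
  6+C+1 = 3 carry 1
  2+7+1 = A
  D+F = C carry 1
  3+B+1 = F
  C+6 = 2 carry 1
  final carry 1

0x12FCA35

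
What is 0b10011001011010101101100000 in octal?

0o231325540

Group the bits in threes: 010 011 001 011 010 101 101 100 000 → 231325540.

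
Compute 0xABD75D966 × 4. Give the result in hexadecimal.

Multiply each base-16 digit by 4, carrying:
  6×4 = 24 → write 8 carry 1
  6×4+1 = 25 → write 9 carry 1
  9×4+1 = 37 → write 5 carry 2
  D×4+2 = 54 → write 6 carry 3
  5×4+3 = 23 → write 7 carry 1
  7×4+1 = 29 → write D carry 1
  D×4+1 = 53 → write 5 carry 3
  B×4+3 = 47 → write F carry 2
  A×4+2 = 42 → write A carry 2
  remaining carry: 2

0x2AF5D76598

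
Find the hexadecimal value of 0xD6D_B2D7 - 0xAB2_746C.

Subtract column by column in base 16:
  7-C → B (borrow)
  D-6-1 → 6
  2-4 → E (borrow)
  B-7-1 → 3
  D-2 → B
  6-B → B (borrow)
  D-A-1 → 2

0x2BB3E6B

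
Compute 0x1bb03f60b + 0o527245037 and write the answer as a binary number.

0x1bb03f60b = 0b110111011000000111111011000001011 in binary.
0o527245037 = 0b101010111010100101000011111 in binary.
Add column by column in base 2, right to left:
  1+1 = 0 carry 1
  1+1+1 = 1 carry 1
  0+1+1 = 0 carry 1
  1+1+1 = 1 carry 1
  0+1+1 = 0 carry 1
  0+0+1 = 1
  0+0 = 0
  0+0 = 0
  0+0 = 0
  1+1 = 0 carry 1
  1+0+1 = 0 carry 1
  0+1+1 = 0 carry 1
  1+0+1 = 0 carry 1
  1+0+1 = 0 carry 1
  1+1+1 = 1 carry 1
  1+0+1 = 0 carry 1
  1+1+1 = 1 carry 1
  1+0+1 = 0 carry 1
  0+1+1 = 0 carry 1
  0+1+1 = 0 carry 1
  0+1+1 = 0 carry 1
  0+0+1 = 1
  0+1 = 1
  0+0 = 0
  1+1 = 0 carry 1
  1+0+1 = 0 carry 1
  0+1+1 = 0 carry 1
  1+0+1 = 0 carry 1
  1+0+1 = 0 carry 1
  1+0+1 = 0 carry 1
  0+0+1 = 1
  1+0 = 1
  1+0 = 1

0b111000000011000010100000000101010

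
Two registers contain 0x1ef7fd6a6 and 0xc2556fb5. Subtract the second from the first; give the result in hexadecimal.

Subtract column by column in base 16:
  6-5 → 1
  a-b → f (borrow)
  6-f-1 → 6 (borrow)
  d-6-1 → 6
  f-5 → a
  7-5 → 2
  f-2 → d
  e-c → 2
  1-0 → 1

0x12d2a66f1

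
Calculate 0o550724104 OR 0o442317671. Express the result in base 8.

OR each oct digit independently (no carries):
  5|4=5, 5|4=5, 0|2=2, 7|3=7, 2|1=3, 4|7=7, 1|6=7, 0|7=7, 4|1=5

0o552737775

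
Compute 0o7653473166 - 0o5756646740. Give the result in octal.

0o1674624226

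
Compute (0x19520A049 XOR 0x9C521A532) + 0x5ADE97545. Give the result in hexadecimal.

0xDFDEA7AC0

First 0x19520A049 XOR 0x9C521A532 = 0x85001057B.
Add column by column in base 16, right to left:
  B+5 = 0 carry 1
  7+4+1 = C
  5+5 = A
  0+7 = 7
  1+9 = A
  0+E = E
  0+D = D
  5+A = F
  8+5 = D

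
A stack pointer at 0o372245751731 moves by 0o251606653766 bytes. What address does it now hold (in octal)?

Add column by column in base 8, right to left:
  1+6 = 7
  3+6 = 1 carry 1
  7+7+1 = 7 carry 1
  1+3+1 = 5
  5+5 = 2 carry 1
  7+6+1 = 6 carry 1
  5+6+1 = 4 carry 1
  4+0+1 = 5
  2+6 = 0 carry 1
  2+1+1 = 4
  7+5 = 4 carry 1
  3+2+1 = 6

0o644054625717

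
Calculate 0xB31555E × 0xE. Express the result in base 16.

Multiply each base-16 digit by 14, carrying:
  E×14 = 196 → write 4 carry 12
  5×14+12 = 82 → write 2 carry 5
  5×14+5 = 75 → write B carry 4
  5×14+4 = 74 → write A carry 4
  1×14+4 = 18 → write 2 carry 1
  3×14+1 = 43 → write B carry 2
  B×14+2 = 156 → write C carry 9
  remaining carry: 9

0x9CB2AB24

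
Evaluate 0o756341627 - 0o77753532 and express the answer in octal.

0o656366075

Subtract column by column in base 8:
  7-2 → 5
  2-3 → 7 (borrow)
  6-5-1 → 0
  1-3 → 6 (borrow)
  4-5-1 → 6 (borrow)
  3-7-1 → 3 (borrow)
  6-7-1 → 6 (borrow)
  5-7-1 → 5 (borrow)
  7-0-1 → 6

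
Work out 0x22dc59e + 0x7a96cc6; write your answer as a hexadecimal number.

0x9d73264

Add column by column in base 16, right to left:
  e+6 = 4 carry 1
  9+c+1 = 6 carry 1
  5+c+1 = 2 carry 1
  c+6+1 = 3 carry 1
  d+9+1 = 7 carry 1
  2+a+1 = d
  2+7 = 9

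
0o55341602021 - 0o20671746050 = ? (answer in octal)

0o34447633751

Subtract column by column in base 8:
  1-0 → 1
  2-5 → 5 (borrow)
  0-0-1 → 7 (borrow)
  2-6-1 → 3 (borrow)
  0-4-1 → 3 (borrow)
  6-7-1 → 6 (borrow)
  1-1-1 → 7 (borrow)
  4-7-1 → 4 (borrow)
  3-6-1 → 4 (borrow)
  5-0-1 → 4
  5-2 → 3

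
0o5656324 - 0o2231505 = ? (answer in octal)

0o3424617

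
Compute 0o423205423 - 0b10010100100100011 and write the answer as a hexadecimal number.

0x44BE1F0

0o423205423 = 0x44D0B13 in hexadecimal.
0b10010100100100011 = 0x12923 in hexadecimal.
Subtract column by column in base 16:
  3-3 → 0
  1-2 → F (borrow)
  B-9-1 → 1
  0-2 → E (borrow)
  D-1-1 → B
  4-0 → 4
  4-0 → 4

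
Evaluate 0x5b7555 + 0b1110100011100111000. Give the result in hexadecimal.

0x62bc8d

0b1110100011100111000 = 0x74738 in hexadecimal.
Add column by column in base 16, right to left:
  5+8 = d
  5+3 = 8
  5+7 = c
  7+4 = b
  b+7 = 2 carry 1
  5+0+1 = 6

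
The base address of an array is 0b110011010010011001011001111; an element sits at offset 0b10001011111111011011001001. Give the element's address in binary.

Add column by column in base 2, right to left:
  1+1 = 0 carry 1
  1+0+1 = 0 carry 1
  1+0+1 = 0 carry 1
  1+1+1 = 1 carry 1
  0+0+1 = 1
  0+0 = 0
  1+1 = 0 carry 1
  1+1+1 = 1 carry 1
  0+0+1 = 1
  1+1 = 0 carry 1
  0+1+1 = 0 carry 1
  0+0+1 = 1
  1+1 = 0 carry 1
  1+1+1 = 1 carry 1
  0+1+1 = 0 carry 1
  0+1+1 = 0 carry 1
  1+1+1 = 1 carry 1
  0+1+1 = 0 carry 1
  0+1+1 = 0 carry 1
  1+1+1 = 1 carry 1
  0+0+1 = 1
  1+1 = 0 carry 1
  1+0+1 = 0 carry 1
  0+0+1 = 1
  0+0 = 0
  1+1 = 0 carry 1
  1+0+1 = 0 carry 1
  final carry 1

0b1000100110010010100110011000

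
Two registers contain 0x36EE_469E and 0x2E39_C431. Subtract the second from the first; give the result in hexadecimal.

0x8B4826D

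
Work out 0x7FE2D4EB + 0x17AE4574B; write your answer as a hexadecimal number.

0x1FAC72C36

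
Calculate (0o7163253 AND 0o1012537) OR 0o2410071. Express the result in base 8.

0o3412073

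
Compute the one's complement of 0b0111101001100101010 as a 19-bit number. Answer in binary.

Invert each bit: 0111101001100101010 → 1000010110011010101.

0b1000010110011010101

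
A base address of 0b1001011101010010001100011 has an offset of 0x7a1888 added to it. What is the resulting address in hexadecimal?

0x1a8bceb

0b1001011101010010001100011 = 0x12ea463 in hexadecimal.
Add column by column in base 16, right to left:
  3+8 = b
  6+8 = e
  4+8 = c
  a+1 = b
  e+a = 8 carry 1
  2+7+1 = a
  1+0 = 1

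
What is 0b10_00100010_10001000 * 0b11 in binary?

Multiply each base-2 digit by 3, carrying:
  0×3 = 0 → write 0
  0×3 = 0 → write 0
  0×3 = 0 → write 0
  1×3 = 3 → write 1 carry 1
  0×3+1 = 1 → write 1
  0×3 = 0 → write 0
  0×3 = 0 → write 0
  1×3 = 3 → write 1 carry 1
  0×3+1 = 1 → write 1
  1×3 = 3 → write 1 carry 1
  0×3+1 = 1 → write 1
  0×3 = 0 → write 0
  0×3 = 0 → write 0
  1×3 = 3 → write 1 carry 1
  0×3+1 = 1 → write 1
  0×3 = 0 → write 0
  0×3 = 0 → write 0
  1×3 = 3 → write 1 carry 1
  remaining carry: 1

0b1100110011110011000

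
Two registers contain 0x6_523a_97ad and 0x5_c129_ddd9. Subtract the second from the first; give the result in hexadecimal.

Subtract column by column in base 16:
  d-9 → 4
  a-d → d (borrow)
  7-d-1 → 9 (borrow)
  9-d-1 → b (borrow)
  a-9-1 → 0
  3-2 → 1
  2-1 → 1
  5-c → 9 (borrow)
  6-5-1 → 0

0x9110b9d4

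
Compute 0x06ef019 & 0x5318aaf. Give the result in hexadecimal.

AND each hex digit independently (no carries):
  0&5=0, 6&3=2, e&1=0, f&8=8, 0&a=0, 1&a=0, 9&f=9

0x0208009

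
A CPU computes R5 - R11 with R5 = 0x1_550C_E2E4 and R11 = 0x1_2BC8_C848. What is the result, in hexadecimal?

Subtract column by column in base 16:
  4-8 → C (borrow)
  E-4-1 → 9
  2-8 → A (borrow)
  E-C-1 → 1
  C-8 → 4
  0-C → 4 (borrow)
  5-B-1 → 9 (borrow)
  5-2-1 → 2
  1-1 → 0

0x29441A9C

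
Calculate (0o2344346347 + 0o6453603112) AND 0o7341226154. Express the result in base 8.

0o1000000040

Add column by column in base 8, right to left:
  7+2 = 1 carry 1
  4+1+1 = 6
  3+1 = 4
  6+3 = 1 carry 1
  4+0+1 = 5
  3+6 = 1 carry 1
  4+3+1 = 0 carry 1
  4+5+1 = 2 carry 1
  3+4+1 = 0 carry 1
  2+6+1 = 1 carry 1
  final carry 1
Sum = 0o11020151461; now AND with 0o7341226154:
  1&0=0, 1&7=1, 0&3=0, 2&4=0, 0&1=0, 1&2=0, 5&2=0, 1&6=0, 4&1=0, 6&5=4, 1&4=0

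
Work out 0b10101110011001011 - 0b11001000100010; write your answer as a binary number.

Subtract column by column in base 2:
  1-0 → 1
  1-1 → 0
  0-0 → 0
  1-0 → 1
  0-0 → 0
  0-1 → 1 (borrow)
  1-0-1 → 0
  1-0 → 1
  0-0 → 0
  0-1 → 1 (borrow)
  1-0-1 → 0
  1-0 → 1
  1-1 → 0
  0-1 → 1 (borrow)
  1-0-1 → 0
  0-0 → 0
  1-0 → 1

0b10010101010101001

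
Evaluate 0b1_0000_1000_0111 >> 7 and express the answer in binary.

0b100001

Right shift by 7: drop the 7 least-significant bits.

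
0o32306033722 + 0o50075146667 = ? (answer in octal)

Add column by column in base 8, right to left:
  2+7 = 1 carry 1
  2+6+1 = 1 carry 1
  7+6+1 = 6 carry 1
  3+6+1 = 2 carry 1
  3+4+1 = 0 carry 1
  0+1+1 = 2
  6+5 = 3 carry 1
  0+7+1 = 0 carry 1
  3+0+1 = 4
  2+0 = 2
  3+5 = 0 carry 1
  final carry 1

0o102403202611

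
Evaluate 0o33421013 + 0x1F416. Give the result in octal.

0x1F416 = 0o372026 in octal.
Add column by column in base 8, right to left:
  3+6 = 1 carry 1
  1+2+1 = 4
  0+0 = 0
  1+2 = 3
  2+7 = 1 carry 1
  4+3+1 = 0 carry 1
  3+0+1 = 4
  3+0 = 3

0o34013041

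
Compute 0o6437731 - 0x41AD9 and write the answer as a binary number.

0o6437731 = 0b110100011111111011001 in binary.
0x41AD9 = 0b1000001101011011001 in binary.
Subtract column by column in base 2:
  1-1 → 0
  0-0 → 0
  0-0 → 0
  1-1 → 0
  1-1 → 0
  0-0 → 0
  1-1 → 0
  1-1 → 0
  1-0 → 1
  1-1 → 0
  1-0 → 1
  1-1 → 0
  1-1 → 0
  1-0 → 1
  0-0 → 0
  0-0 → 0
  0-0 → 0
  1-0 → 1
  0-1 → 1 (borrow)
  1-0-1 → 0
  1-0 → 1

0b101100010010100000000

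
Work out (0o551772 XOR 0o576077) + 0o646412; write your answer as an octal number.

First 0o551772 XOR 0o576077 = 0o027705.
Add column by column in base 8, right to left:
  5+2 = 7
  0+1 = 1
  7+4 = 3 carry 1
  7+6+1 = 6 carry 1
  2+4+1 = 7
  0+6 = 6

0o676317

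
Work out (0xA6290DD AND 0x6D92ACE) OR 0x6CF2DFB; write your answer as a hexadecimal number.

0x6CF2DFF

0xA6290DD AND 0x6D92ACE = 0x24000CC.
Then OR with 0x6CF2DFB.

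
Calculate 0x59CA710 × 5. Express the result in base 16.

0x1C0F4350

Multiply each base-16 digit by 5, carrying:
  0×5 = 0 → write 0
  1×5 = 5 → write 5
  7×5 = 35 → write 3 carry 2
  A×5+2 = 52 → write 4 carry 3
  C×5+3 = 63 → write F carry 3
  9×5+3 = 48 → write 0 carry 3
  5×5+3 = 28 → write C carry 1
  remaining carry: 1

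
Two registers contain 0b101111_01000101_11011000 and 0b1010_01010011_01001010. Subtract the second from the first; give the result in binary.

0b1001001111001010001110

Subtract column by column in base 2:
  0-0 → 0
  0-1 → 1 (borrow)
  0-0-1 → 1 (borrow)
  1-1-1 → 1 (borrow)
  1-0-1 → 0
  0-0 → 0
  1-1 → 0
  1-0 → 1
  1-1 → 0
  0-1 → 1 (borrow)
  1-0-1 → 0
  0-0 → 0
  0-1 → 1 (borrow)
  0-0-1 → 1 (borrow)
  1-1-1 → 1 (borrow)
  0-0-1 → 1 (borrow)
  1-0-1 → 0
  1-1 → 0
  1-0 → 1
  1-1 → 0
  0-0 → 0
  1-0 → 1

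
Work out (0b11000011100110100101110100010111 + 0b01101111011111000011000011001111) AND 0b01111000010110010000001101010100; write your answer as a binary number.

Add column by column in base 2, right to left:
  1+1 = 0 carry 1
  1+1+1 = 1 carry 1
  1+1+1 = 1 carry 1
  0+1+1 = 0 carry 1
  1+0+1 = 0 carry 1
  0+0+1 = 1
  0+1 = 1
  0+1 = 1
  1+0 = 1
  0+0 = 0
  1+0 = 1
  1+0 = 1
  1+1 = 0 carry 1
  0+1+1 = 0 carry 1
  1+0+1 = 0 carry 1
  0+0+1 = 1
  0+0 = 0
  1+0 = 1
  0+1 = 1
  1+1 = 0 carry 1
  1+1+1 = 1 carry 1
  0+1+1 = 0 carry 1
  0+1+1 = 0 carry 1
  1+0+1 = 0 carry 1
  1+1+1 = 1 carry 1
  1+1+1 = 1 carry 1
  0+1+1 = 0 carry 1
  0+1+1 = 0 carry 1
  0+0+1 = 1
  0+1 = 1
  1+1 = 0 carry 1
  1+0+1 = 0 carry 1
  final carry 1
Sum = 0b100110011000101101000110111100110; now AND with 0b01111000010110010000001101010100:
  100110011000101101000110111100110
& 001111000010110010000001101010100
= 000110000000100000000000101000100

0b110000000100000000000101000100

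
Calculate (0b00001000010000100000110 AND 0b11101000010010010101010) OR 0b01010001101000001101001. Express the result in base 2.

0b1011001111000001101011

0b00001000010000100000110 AND 0b11101000010010010101010 = 0b00001000010000000000010.
Then OR with 0b01010001101000001101001.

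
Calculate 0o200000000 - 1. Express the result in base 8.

The trailing 8 digits are 0, so subtracting 1 borrows through: they become 7 and the next digit up decrements.

0o177777777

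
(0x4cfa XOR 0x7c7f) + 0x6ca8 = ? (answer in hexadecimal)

First 0x4cfa XOR 0x7c7f = 0x3085.
Add column by column in base 16, right to left:
  5+8 = d
  8+a = 2 carry 1
  0+c+1 = d
  3+6 = 9

0x9d2d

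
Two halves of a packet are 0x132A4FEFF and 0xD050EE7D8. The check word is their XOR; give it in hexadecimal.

0xC37AA1927

XOR each hex digit independently (no carries):
  1^D=C, 3^0=3, 2^5=7, A^0=A, 4^E=A, F^E=1, E^7=9, F^D=2, F^8=7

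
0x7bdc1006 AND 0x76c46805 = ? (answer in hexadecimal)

AND each hex digit independently (no carries):
  7&7=7, b&6=2, d&c=c, c&4=4, 1&6=0, 0&8=0, 0&0=0, 6&5=4

0x72c40004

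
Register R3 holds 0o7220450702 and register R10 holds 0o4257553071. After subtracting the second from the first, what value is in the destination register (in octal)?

0o2740675611

Subtract column by column in base 8:
  2-1 → 1
  0-7 → 1 (borrow)
  7-0-1 → 6
  0-3 → 5 (borrow)
  5-5-1 → 7 (borrow)
  4-5-1 → 6 (borrow)
  0-7-1 → 0 (borrow)
  2-5-1 → 4 (borrow)
  2-2-1 → 7 (borrow)
  7-4-1 → 2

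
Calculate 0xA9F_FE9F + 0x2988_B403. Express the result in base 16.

Add column by column in base 16, right to left:
  F+3 = 2 carry 1
  9+0+1 = A
  E+4 = 2 carry 1
  F+B+1 = B carry 1
  F+8+1 = 8 carry 1
  9+8+1 = 2 carry 1
  A+9+1 = 4 carry 1
  0+2+1 = 3

0x3428B2A2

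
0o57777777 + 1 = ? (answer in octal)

0o60000000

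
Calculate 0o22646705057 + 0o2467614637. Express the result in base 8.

Add column by column in base 8, right to left:
  7+7 = 6 carry 1
  5+3+1 = 1 carry 1
  0+6+1 = 7
  5+4 = 1 carry 1
  0+1+1 = 2
  7+6 = 5 carry 1
  6+7+1 = 6 carry 1
  4+6+1 = 3 carry 1
  6+4+1 = 3 carry 1
  2+2+1 = 5
  2+0 = 2

0o25336521716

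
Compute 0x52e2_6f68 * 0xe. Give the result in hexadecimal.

0x4886217b0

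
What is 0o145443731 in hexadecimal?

0x19647d9

Each octal digit is 3 bits: 1=001 4=100 5=101 4=100 4=100 3=011 7=111 3=011 1=001.
Group the bits into nibbles: 0001 1001 0110 0100 0111 1101 1001 → 19647d9.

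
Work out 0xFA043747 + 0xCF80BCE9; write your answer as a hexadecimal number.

0x1C984F430

Add column by column in base 16, right to left:
  7+9 = 0 carry 1
  4+E+1 = 3 carry 1
  7+C+1 = 4 carry 1
  3+B+1 = F
  4+0 = 4
  0+8 = 8
  A+F = 9 carry 1
  F+C+1 = C carry 1
  final carry 1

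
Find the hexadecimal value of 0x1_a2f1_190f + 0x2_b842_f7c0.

Add column by column in base 16, right to left:
  f+0 = f
  0+c = c
  9+7 = 0 carry 1
  1+f+1 = 1 carry 1
  1+2+1 = 4
  f+4 = 3 carry 1
  2+8+1 = b
  a+b = 5 carry 1
  1+2+1 = 4

0x45b3410cf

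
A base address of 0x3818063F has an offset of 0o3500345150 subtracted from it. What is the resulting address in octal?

0o3305435727

0x3818063F = 0o7006003077 in octal.
Subtract column by column in base 8:
  7-0 → 7
  7-5 → 2
  0-1 → 7 (borrow)
  3-5-1 → 5 (borrow)
  0-4-1 → 3 (borrow)
  0-3-1 → 4 (borrow)
  6-0-1 → 5
  0-0 → 0
  0-5 → 3 (borrow)
  7-3-1 → 3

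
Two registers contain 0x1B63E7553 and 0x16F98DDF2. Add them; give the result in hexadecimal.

Add column by column in base 16, right to left:
  3+2 = 5
  5+F = 4 carry 1
  5+D+1 = 3 carry 1
  7+D+1 = 5 carry 1
  E+8+1 = 7 carry 1
  3+9+1 = D
  6+F = 5 carry 1
  B+6+1 = 2 carry 1
  1+1+1 = 3

0x325D75345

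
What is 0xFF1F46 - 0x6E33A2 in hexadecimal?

0x90EBA4

Subtract column by column in base 16:
  6-2 → 4
  4-A → A (borrow)
  F-3-1 → B
  1-3 → E (borrow)
  F-E-1 → 0
  F-6 → 9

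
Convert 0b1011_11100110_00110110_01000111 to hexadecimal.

Group the bits into nibbles: 1011 1110 0110 0011 0110 0100 0111 → BE63647.

0xBE63647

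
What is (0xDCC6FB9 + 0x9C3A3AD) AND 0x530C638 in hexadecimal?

Add column by column in base 16, right to left:
  9+D = 6 carry 1
  B+A+1 = 6 carry 1
  F+3+1 = 3 carry 1
  6+A+1 = 1 carry 1
  C+3+1 = 0 carry 1
  C+C+1 = 9 carry 1
  D+9+1 = 7 carry 1
  final carry 1
Sum = 0x17901366; now AND with 0x530C638:
  1&0=0, 7&5=5, 9&3=1, 0&0=0, 1&C=0, 3&6=2, 6&3=2, 6&8=0

0x5100220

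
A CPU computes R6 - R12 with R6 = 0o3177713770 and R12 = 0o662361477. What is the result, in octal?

Subtract column by column in base 8:
  0-7 → 1 (borrow)
  7-7-1 → 7 (borrow)
  7-4-1 → 2
  3-1 → 2
  1-6 → 3 (borrow)
  7-3-1 → 3
  7-2 → 5
  7-6 → 1
  1-6 → 3 (borrow)
  3-0-1 → 2

0o2315332271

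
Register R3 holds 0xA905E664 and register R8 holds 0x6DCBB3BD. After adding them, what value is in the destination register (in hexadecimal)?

Add column by column in base 16, right to left:
  4+D = 1 carry 1
  6+B+1 = 2 carry 1
  6+3+1 = A
  E+B = 9 carry 1
  5+B+1 = 1 carry 1
  0+C+1 = D
  9+D = 6 carry 1
  A+6+1 = 1 carry 1
  final carry 1

0x116D19A21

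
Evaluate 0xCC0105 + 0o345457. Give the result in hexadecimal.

0xCDCC34

0o345457 = 0x1CB2F in hexadecimal.
Add column by column in base 16, right to left:
  5+F = 4 carry 1
  0+2+1 = 3
  1+B = C
  0+C = C
  C+1 = D
  C+0 = C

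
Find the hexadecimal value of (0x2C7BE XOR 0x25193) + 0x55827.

0x5EE54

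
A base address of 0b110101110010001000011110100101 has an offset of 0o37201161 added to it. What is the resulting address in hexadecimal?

0x36458A16

0b110101110010001000011110100101 = 0x35C887A5 in hexadecimal.
0o37201161 = 0x7D0271 in hexadecimal.
Add column by column in base 16, right to left:
  5+1 = 6
  A+7 = 1 carry 1
  7+2+1 = A
  8+0 = 8
  8+D = 5 carry 1
  C+7+1 = 4 carry 1
  5+0+1 = 6
  3+0 = 3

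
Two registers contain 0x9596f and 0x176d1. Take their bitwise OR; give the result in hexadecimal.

0x97fff

OR each hex digit independently (no carries):
  9|1=9, 5|7=7, 9|6=f, 6|d=f, f|1=f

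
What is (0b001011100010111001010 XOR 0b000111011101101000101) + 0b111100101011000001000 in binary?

0b1001001101010010010111

First 0b001011100010111001010 XOR 0b000111011101101000101 = 0b001100111111010001111.
Add column by column in base 2, right to left:
  1+0 = 1
  1+0 = 1
  1+0 = 1
  1+1 = 0 carry 1
  0+0+1 = 1
  0+0 = 0
  0+0 = 0
  1+0 = 1
  0+0 = 0
  1+1 = 0 carry 1
  1+1+1 = 1 carry 1
  1+0+1 = 0 carry 1
  1+1+1 = 1 carry 1
  1+0+1 = 0 carry 1
  1+1+1 = 1 carry 1
  0+0+1 = 1
  0+0 = 0
  1+1 = 0 carry 1
  1+1+1 = 1 carry 1
  0+1+1 = 0 carry 1
  0+1+1 = 0 carry 1
  final carry 1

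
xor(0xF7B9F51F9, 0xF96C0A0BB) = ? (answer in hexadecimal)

XOR each hex digit independently (no carries):
  F^F=0, 7^9=E, B^6=D, 9^C=5, F^0=F, 5^A=F, 1^0=1, F^B=4, 9^B=2

0x0ED5FF142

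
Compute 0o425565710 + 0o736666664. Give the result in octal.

Add column by column in base 8, right to left:
  0+4 = 4
  1+6 = 7
  7+6 = 5 carry 1
  5+6+1 = 4 carry 1
  6+6+1 = 5 carry 1
  5+6+1 = 4 carry 1
  5+6+1 = 4 carry 1
  2+3+1 = 6
  4+7 = 3 carry 1
  final carry 1

0o1364454574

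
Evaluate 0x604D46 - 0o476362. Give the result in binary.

0b10111011101000001010100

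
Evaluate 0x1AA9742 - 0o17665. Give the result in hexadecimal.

0o17665 = 0x1FB5 in hexadecimal.
Subtract column by column in base 16:
  2-5 → D (borrow)
  4-B-1 → 8 (borrow)
  7-F-1 → 7 (borrow)
  9-1-1 → 7
  A-0 → A
  A-0 → A
  1-0 → 1

0x1AA778D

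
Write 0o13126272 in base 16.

0x2cacba

Each octal digit is 3 bits: 1=001 3=011 1=001 2=010 6=110 2=010 7=111 2=010.
Group the bits into nibbles: 0010 1100 1010 1100 1011 1010 → 2cacba.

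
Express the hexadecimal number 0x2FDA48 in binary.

0b1011111101101001001000

Expand each hex digit to 4 bits: 2=0010 F=1111 D=1101 A=1010 4=0100 8=1000.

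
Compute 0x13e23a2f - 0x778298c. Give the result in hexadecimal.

Subtract column by column in base 16:
  f-c → 3
  2-8 → a (borrow)
  a-9-1 → 0
  3-2 → 1
  2-8 → a (borrow)
  e-7-1 → 6
  3-7 → c (borrow)
  1-0-1 → 0

0xc6a10a3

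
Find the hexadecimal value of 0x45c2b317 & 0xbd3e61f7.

0x05022117

AND each hex digit independently (no carries):
  4&b=0, 5&d=5, c&3=0, 2&e=2, b&6=2, 3&1=1, 1&f=1, 7&7=7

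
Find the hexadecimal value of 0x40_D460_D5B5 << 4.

Shifting left by 4 bits = 1 hex digit: append 1 zero.

0x40D460D5B50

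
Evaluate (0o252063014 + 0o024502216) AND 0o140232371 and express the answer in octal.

Add column by column in base 8, right to left:
  4+6 = 2 carry 1
  1+1+1 = 3
  0+2 = 2
  3+2 = 5
  6+0 = 6
  0+5 = 5
  2+4 = 6
  5+2 = 7
  2+0 = 2
Sum = 0o276565232; now AND with 0o140232371:
  2&1=0, 7&4=4, 6&0=0, 5&2=0, 6&3=2, 5&2=0, 2&3=2, 3&7=3, 2&1=0

0o40020230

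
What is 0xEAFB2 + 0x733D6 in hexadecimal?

0x15E388

Add column by column in base 16, right to left:
  2+6 = 8
  B+D = 8 carry 1
  F+3+1 = 3 carry 1
  A+3+1 = E
  E+7 = 5 carry 1
  final carry 1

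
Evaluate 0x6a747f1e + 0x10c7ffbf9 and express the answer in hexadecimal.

0x176f47b17

Add column by column in base 16, right to left:
  e+9 = 7 carry 1
  1+f+1 = 1 carry 1
  f+b+1 = b carry 1
  7+f+1 = 7 carry 1
  4+f+1 = 4 carry 1
  7+7+1 = f
  a+c = 6 carry 1
  6+0+1 = 7
  0+1 = 1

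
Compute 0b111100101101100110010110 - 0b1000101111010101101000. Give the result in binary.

0b110011111110010000101110

Subtract column by column in base 2:
  0-0 → 0
  1-0 → 1
  1-0 → 1
  0-1 → 1 (borrow)
  1-0-1 → 0
  0-1 → 1 (borrow)
  0-1-1 → 0 (borrow)
  1-0-1 → 0
  1-1 → 0
  0-0 → 0
  0-1 → 1 (borrow)
  1-0-1 → 0
  1-1 → 0
  0-1 → 1 (borrow)
  1-1-1 → 1 (borrow)
  1-1-1 → 1 (borrow)
  0-0-1 → 1 (borrow)
  1-1-1 → 1 (borrow)
  0-0-1 → 1 (borrow)
  0-0-1 → 1 (borrow)
  1-0-1 → 0
  1-1 → 0
  1-0 → 1
  1-0 → 1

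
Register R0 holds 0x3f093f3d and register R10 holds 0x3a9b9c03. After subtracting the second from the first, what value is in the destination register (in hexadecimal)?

Subtract column by column in base 16:
  d-3 → a
  3-0 → 3
  f-c → 3
  3-9 → a (borrow)
  9-b-1 → d (borrow)
  0-9-1 → 6 (borrow)
  f-a-1 → 4
  3-3 → 0

0x46da33a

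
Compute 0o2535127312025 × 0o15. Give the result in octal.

Multiply each base-8 digit by 13, carrying:
  5×13 = 65 → write 1 carry 8
  2×13+8 = 34 → write 2 carry 4
  0×13+4 = 4 → write 4
  2×13 = 26 → write 2 carry 3
  1×13+3 = 16 → write 0 carry 2
  3×13+2 = 41 → write 1 carry 5
  7×13+5 = 96 → write 0 carry 12
  2×13+12 = 38 → write 6 carry 4
  1×13+4 = 17 → write 1 carry 2
  5×13+2 = 67 → write 3 carry 8
  3×13+8 = 47 → write 7 carry 5
  5×13+5 = 70 → write 6 carry 8
  2×13+8 = 34 → write 2 carry 4
  remaining carry: 4

0o42673160102421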